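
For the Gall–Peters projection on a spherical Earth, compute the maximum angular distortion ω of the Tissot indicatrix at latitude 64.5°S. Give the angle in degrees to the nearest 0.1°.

54.7°

The Gall–Peters projection is cylindrical equal-area with φ₀ = 45°. A cylindrical equal-area projection with standard parallel φ₀ has meridian scale h = cos φ / cos φ₀ and parallel scale k = cos φ₀ / cos φ (so areas are preserved, h·k = 1).
At 64.5°: h = 0.6088, k = 1.642; principal scales a = 1.642, b = 0.6088.
sin(ω/2) = (a − b)/(a + b) = 1.034/2.251 = 0.4591, so ω = 2 arcsin(0.4591) ≈ 54.7°.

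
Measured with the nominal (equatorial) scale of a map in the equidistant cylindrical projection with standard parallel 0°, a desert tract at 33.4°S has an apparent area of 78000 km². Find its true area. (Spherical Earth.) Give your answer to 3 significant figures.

65100 km²

In the plate carrée (x = Rλ, y = Rφ), meridians are true-scale (h = 1) and parallels are stretched by k = sec φ.
Areal scale = h·k = 1 × sec φ; at 33.4°, h = 1.000, k = 1.198, so h·k = 1.198.
True area = apparent / (areal scale) = 78000 / 1.198 ≈ 65100 km².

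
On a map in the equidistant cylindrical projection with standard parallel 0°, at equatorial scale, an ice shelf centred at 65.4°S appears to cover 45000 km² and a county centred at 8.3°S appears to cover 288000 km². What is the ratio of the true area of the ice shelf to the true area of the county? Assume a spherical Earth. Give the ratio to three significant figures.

0.0657

Plate carrée has h = 1 and k = sec φ, giving areal scale sec φ; true area = (apparent area) · cos φ.
True area of ice shelf: 45000 × cos(65.4°) = 45000 × 0.4163 = 18730 km².
True area of county: 288000 × cos(8.3°) = 288000 × 0.9895 = 285000 km².
Ratio = 18730 / 285000 ≈ 0.0657.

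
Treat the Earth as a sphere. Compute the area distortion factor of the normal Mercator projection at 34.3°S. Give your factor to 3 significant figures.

1.47

The Mercator projection is conformal; its linear scale factor is the same in every direction and equals sec φ = 1/cos φ.
Areal scale = k² = sec²φ = 1/cos²(34.3°) = 1/0.8261² = 1.465.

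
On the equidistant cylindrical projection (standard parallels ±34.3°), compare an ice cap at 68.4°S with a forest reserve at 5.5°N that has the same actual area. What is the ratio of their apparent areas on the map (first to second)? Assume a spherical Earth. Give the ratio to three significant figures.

2.70

In the equirectangular projection with standard parallel φ₀ = 34.3° (x = Rλ cos φ₀, y = Rφ), meridians are true-scale (h = 1) and the parallel scale is k = cos φ₀ / cos φ.
Areal scale at 68.4°: h·k = 1.000 × 2.244 = 2.244.
Areal scale at 5.5°: h·k = 1.000 × 0.8299 = 0.8299.
Ratio = 2.244/0.8299 ≈ 2.70.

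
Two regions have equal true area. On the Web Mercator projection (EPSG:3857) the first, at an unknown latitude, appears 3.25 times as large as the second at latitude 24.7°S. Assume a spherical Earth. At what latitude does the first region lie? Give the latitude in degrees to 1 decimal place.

59.7°

On Mercator, (apparent₁)/(apparent₂) = sec²φ₁ / sec²φ₂ when true areas are equal.
cos²φ₂ / cos²φ₁ = 3.25  ⇒  cos φ₁ = cos 24.7° / √3.25 = 0.9085/1.803 = 0.5039.
φ₁ = arccos(0.5039) ≈ 59.7°.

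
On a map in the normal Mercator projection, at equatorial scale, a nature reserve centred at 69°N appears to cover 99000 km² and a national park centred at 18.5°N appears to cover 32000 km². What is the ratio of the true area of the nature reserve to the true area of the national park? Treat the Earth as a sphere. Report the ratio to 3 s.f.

Mercator's areal exaggeration is sec²φ; hence true area = (apparent area) · cos²φ.
True area of nature reserve: 99000 × cos²(69°) = 99000 × 0.1284 = 12710 km².
True area of national park: 32000 × cos²(18.5°) = 32000 × 0.8993 = 28780 km².
Ratio = 12710 / 28780 ≈ 0.442.

0.442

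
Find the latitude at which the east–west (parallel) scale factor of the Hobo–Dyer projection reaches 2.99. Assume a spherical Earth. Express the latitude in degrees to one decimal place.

Hobo–Dyer is a cylindrical equal-area projection with standard parallels at ±37.5°. Cylindrical equal-area (φ₀ = 37.5°): h = cos φ / cos 37.5° along meridians, k = cos 37.5° / cos φ along parallels; h·k = 1.
k = cos φ₀ / cos φ = 2.99  ⇒  cos φ = cos 37.5° / 2.99 = 0.2653.
φ = arccos(0.2653) ≈ 74.6°.

74.6°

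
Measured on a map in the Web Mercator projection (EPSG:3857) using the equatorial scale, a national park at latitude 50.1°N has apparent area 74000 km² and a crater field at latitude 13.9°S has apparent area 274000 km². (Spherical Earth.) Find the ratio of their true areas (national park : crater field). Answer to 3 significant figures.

Since Mercator area scale is 1/cos²φ, the true area equals the apparent area multiplied by cos²φ.
True area of national park: 74000 × cos²(50.1°) = 74000 × 0.4115 = 30450 km².
True area of crater field: 274000 × cos²(13.9°) = 274000 × 0.9423 = 258200 km².
Ratio = 30450 / 258200 ≈ 0.118.

0.118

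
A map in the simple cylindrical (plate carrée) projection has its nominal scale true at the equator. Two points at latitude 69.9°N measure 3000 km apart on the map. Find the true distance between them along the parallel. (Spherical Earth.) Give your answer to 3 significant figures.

1030 km

For the equirectangular projection with φ₀ = 0 (plate carrée), h = 1 along meridians and k = sec φ along parallels.
Along the parallel at 69.9°, map distances are exaggerated by k = sec 69.9° = 2.910.
True distance = 3000 / 2.910 = 3000 × cos 69.9° ≈ 1030 km.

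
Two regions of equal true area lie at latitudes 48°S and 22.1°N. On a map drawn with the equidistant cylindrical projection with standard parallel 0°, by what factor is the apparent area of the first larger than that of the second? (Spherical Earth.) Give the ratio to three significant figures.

1.38

In the plate carrée (x = Rλ, y = Rφ), meridians are true-scale (h = 1) and parallels are stretched by k = sec φ.
Areal scale at 48°: h·k = 1.000 × 1.494 = 1.494.
Areal scale at 22.1°: h·k = 1.000 × 1.079 = 1.079.
Ratio = 1.494/1.079 ≈ 1.38.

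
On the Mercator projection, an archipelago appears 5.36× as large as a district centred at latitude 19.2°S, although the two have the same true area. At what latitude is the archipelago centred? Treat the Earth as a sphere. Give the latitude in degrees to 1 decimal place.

65.9°

On Mercator, (apparent₁)/(apparent₂) = sec²φ₁ / sec²φ₂ when true areas are equal.
cos²φ₂ / cos²φ₁ = 5.36  ⇒  cos φ₁ = cos 19.2° / √5.36 = 0.9444/2.315 = 0.4079.
φ₁ = arccos(0.4079) ≈ 65.9°.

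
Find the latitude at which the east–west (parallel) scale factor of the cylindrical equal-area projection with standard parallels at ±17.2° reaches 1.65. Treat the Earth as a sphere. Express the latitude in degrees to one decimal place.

54.6°

For cylindrical equal-area with standard parallel φ₀, h = cos φ / cos φ₀ and k = cos φ₀ / cos φ, so h·k = 1.
k = cos φ₀ / cos φ = 1.65  ⇒  cos φ = cos 17.2° / 1.65 = 0.5790.
φ = arccos(0.5790) ≈ 54.6°.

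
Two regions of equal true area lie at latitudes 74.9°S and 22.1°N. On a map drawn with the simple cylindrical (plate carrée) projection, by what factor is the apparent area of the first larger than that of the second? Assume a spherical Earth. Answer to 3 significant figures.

3.56

In the plate carrée (x = Rλ, y = Rφ), meridians are true-scale (h = 1) and parallels are stretched by k = sec φ.
Areal scale at 74.9°: h·k = 1.000 × 3.839 = 3.839.
Areal scale at 22.1°: h·k = 1.000 × 1.079 = 1.079.
Ratio = 3.839/1.079 ≈ 3.56.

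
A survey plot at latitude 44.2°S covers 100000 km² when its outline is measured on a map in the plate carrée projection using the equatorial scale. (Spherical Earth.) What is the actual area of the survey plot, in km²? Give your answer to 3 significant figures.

For the equirectangular projection with φ₀ = 0 (plate carrée), h = 1 along meridians and k = sec φ along parallels.
Areal scale = h·k = 1 × sec φ; at 44.2°, h = 1.000, k = 1.395, so h·k = 1.395.
True area = apparent / (areal scale) = 100000 / 1.395 ≈ 71700 km².

71700 km²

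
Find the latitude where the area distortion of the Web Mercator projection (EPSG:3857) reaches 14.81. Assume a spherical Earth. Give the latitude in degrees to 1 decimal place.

74.9°

Mercator areal scale is sec²φ.
sec²φ = 14.81  ⇒  cos²φ = 0.06752  ⇒  cos φ = 0.2598.
φ = arccos(0.2598) ≈ 74.9°.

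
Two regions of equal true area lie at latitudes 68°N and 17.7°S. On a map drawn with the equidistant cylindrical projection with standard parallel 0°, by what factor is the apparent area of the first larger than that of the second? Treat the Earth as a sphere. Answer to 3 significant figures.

Plate carrée maps x = Rλ, y = Rφ. The meridian scale is h = 1 and the parallel scale is k = 1/cos φ = sec φ.
Areal scale at 68°: h·k = 1.000 × 2.669 = 2.669.
Areal scale at 17.7°: h·k = 1.000 × 1.050 = 1.050.
Ratio = 2.669/1.050 ≈ 2.54.

2.54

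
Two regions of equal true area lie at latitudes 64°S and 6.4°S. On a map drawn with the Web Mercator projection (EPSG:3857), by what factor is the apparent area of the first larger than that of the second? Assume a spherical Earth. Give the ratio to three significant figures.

5.14

Mercator areal scale is sec²φ.
At 64°: sec²(64°) = 1/0.4384² = 5.204.
At 6.4°: sec²(6.4°) = 1/0.9938² = 1.013.
Ratio = 5.204/1.013 = cos²(6.4°)/cos²(64°) ≈ 5.14.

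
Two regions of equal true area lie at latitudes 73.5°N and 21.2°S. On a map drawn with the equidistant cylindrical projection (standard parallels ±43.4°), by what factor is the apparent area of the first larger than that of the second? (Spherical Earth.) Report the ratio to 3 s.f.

3.28

In the equirectangular projection with standard parallel φ₀ = 43.4° (x = Rλ cos φ₀, y = Rφ), meridians are true-scale (h = 1) and the parallel scale is k = cos φ₀ / cos φ.
Areal scale at 73.5°: h·k = 1.000 × 2.558 = 2.558.
Areal scale at 21.2°: h·k = 1.000 × 0.7793 = 0.7793.
Ratio = 2.558/0.7793 ≈ 3.28.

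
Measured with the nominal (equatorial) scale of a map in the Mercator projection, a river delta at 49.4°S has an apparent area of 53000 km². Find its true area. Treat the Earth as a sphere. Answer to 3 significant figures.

22400 km²

Mercator is conformal, so the point scale is isotropic: h = k = sec φ = 1/cos φ.
Areal scale = k² = sec²φ = 1/cos²(49.4°) = 1/0.6508² = 2.361.
True area = apparent / (areal scale) = 53000 / 2.361 ≈ 22400 km².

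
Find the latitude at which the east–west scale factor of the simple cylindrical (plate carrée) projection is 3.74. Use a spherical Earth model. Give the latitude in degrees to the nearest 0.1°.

74.5°

Plate carrée: h = 1, k = sec φ along parallels.
sec φ = 3.74  ⇒  cos φ = 0.2674  ⇒  φ ≈ 74.5°.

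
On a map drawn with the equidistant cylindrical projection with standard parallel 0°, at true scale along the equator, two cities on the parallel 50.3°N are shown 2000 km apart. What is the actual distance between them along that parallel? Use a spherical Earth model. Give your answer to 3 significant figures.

In the plate carrée (x = Rλ, y = Rφ), meridians are true-scale (h = 1) and parallels are stretched by k = sec φ.
Along the parallel at 50.3°, map distances are exaggerated by k = sec 50.3° = 1.566.
True distance = 2000 / 1.566 = 2000 × cos 50.3° ≈ 1280 km.

1280 km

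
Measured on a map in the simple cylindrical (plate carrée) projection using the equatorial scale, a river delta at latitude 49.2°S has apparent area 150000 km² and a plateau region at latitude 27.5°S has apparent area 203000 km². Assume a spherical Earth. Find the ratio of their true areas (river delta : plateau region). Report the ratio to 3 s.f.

Plate carrée has h = 1 and k = sec φ, giving areal scale sec φ; true area = (apparent area) · cos φ.
True area of river delta: 150000 × cos(49.2°) = 150000 × 0.6534 = 98010 km².
True area of plateau region: 203000 × cos(27.5°) = 203000 × 0.8870 = 180100 km².
Ratio = 98010 / 180100 ≈ 0.544.

0.544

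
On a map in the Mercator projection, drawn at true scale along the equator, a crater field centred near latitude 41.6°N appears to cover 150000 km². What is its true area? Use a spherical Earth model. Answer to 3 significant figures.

83900 km²

Mercator is conformal, so the point scale is isotropic: h = k = sec φ = 1/cos φ.
Areal scale = k² = sec²φ = 1/cos²(41.6°) = 1/0.7478² = 1.788.
True area = apparent / (areal scale) = 150000 / 1.788 ≈ 83900 km².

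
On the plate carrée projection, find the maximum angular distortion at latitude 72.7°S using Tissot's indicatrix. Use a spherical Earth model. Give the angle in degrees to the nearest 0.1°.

In the plate carrée (x = Rλ, y = Rφ), meridians are true-scale (h = 1) and parallels are stretched by k = sec φ.
At 72.7°: h = 1.000, k = 3.363; principal scales a = 3.363, b = 1.000.
sin(ω/2) = (a − b)/(a + b) = 2.363/4.363 = 0.5416, so ω = 2 arcsin(0.5416) ≈ 65.6°.

65.6°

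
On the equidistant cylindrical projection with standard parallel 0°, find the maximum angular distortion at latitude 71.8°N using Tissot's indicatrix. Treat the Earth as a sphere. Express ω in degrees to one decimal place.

63.2°

For the equirectangular projection with φ₀ = 0 (plate carrée), h = 1 along meridians and k = sec φ along parallels.
At 71.8°: h = 1.000, k = 3.202; principal scales a = 3.202, b = 1.000.
sin(ω/2) = (a − b)/(a + b) = 2.202/4.202 = 0.5240, so ω = 2 arcsin(0.5240) ≈ 63.2°.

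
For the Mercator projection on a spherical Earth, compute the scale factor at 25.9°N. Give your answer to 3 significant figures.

1.11

For Mercator, h = k = sec φ (a conformal cylindrical projection has a single point scale, 1/cos φ).
k = 1/cos 25.9° = 1/0.8996 = 1.112.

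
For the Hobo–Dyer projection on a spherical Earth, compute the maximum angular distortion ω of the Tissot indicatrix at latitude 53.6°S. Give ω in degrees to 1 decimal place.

32.8°

The Hobo–Dyer projection is cylindrical equal-area with φ₀ = 37.5°. For cylindrical equal-area with standard parallel φ₀, h = cos φ / cos φ₀ and k = cos φ₀ / cos φ, so h·k = 1.
At 53.6°: h = 0.7480, k = 1.337; principal scales a = 1.337, b = 0.7480.
sin(ω/2) = (a − b)/(a + b) = 0.5889/2.085 = 0.2825, so ω = 2 arcsin(0.2825) ≈ 32.8°.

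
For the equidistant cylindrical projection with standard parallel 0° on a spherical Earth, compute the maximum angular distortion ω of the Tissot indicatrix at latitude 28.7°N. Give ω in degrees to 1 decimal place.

7.5°

Plate carrée maps x = Rλ, y = Rφ. The meridian scale is h = 1 and the parallel scale is k = 1/cos φ = sec φ.
At 28.7°: h = 1.000, k = 1.140; principal scales a = 1.140, b = 1.000.
sin(ω/2) = (a − b)/(a + b) = 0.1401/2.140 = 0.06545, so ω = 2 arcsin(0.06545) ≈ 7.5°.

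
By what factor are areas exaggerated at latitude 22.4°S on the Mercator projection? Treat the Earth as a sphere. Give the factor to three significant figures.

Mercator is conformal, so the point scale is isotropic: h = k = sec φ = 1/cos φ.
Areal scale = k² = sec²φ = 1/cos²(22.4°) = 1/0.9245² = 1.170.

1.17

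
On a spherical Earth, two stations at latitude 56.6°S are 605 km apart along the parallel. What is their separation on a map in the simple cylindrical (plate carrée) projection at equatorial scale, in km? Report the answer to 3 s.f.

1100 km

For the equirectangular projection with φ₀ = 0 (plate carrée), h = 1 along meridians and k = sec φ along parallels.
Along the parallel, k = sec 56.6° = 1/0.5505 = 1.817.
Map distance = 605 × 1.817 ≈ 1100 km.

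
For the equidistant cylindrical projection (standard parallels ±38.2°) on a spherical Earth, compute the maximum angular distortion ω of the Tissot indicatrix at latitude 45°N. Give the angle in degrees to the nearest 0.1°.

6.0°

The equidistant cylindrical projection with φ₀ = 38.2° has h = 1 (meridians true) and k = cos φ₀ / cos φ along parallels.
At 45°: h = 1.000, k = 1.111; principal scales a = 1.111, b = 1.000.
sin(ω/2) = (a − b)/(a + b) = 0.1114/2.111 = 0.05275, so ω = 2 arcsin(0.05275) ≈ 6.0°.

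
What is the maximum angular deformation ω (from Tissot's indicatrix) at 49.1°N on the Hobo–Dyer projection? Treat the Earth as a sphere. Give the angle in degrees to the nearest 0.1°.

21.9°

The Hobo–Dyer projection is cylindrical equal-area with φ₀ = 37.5°. A cylindrical equal-area projection with standard parallel φ₀ has meridian scale h = cos φ / cos φ₀ and parallel scale k = cos φ₀ / cos φ (so areas are preserved, h·k = 1).
At 49.1°: h = 0.8253, k = 1.212; principal scales a = 1.212, b = 0.8253.
sin(ω/2) = (a − b)/(a + b) = 0.3864/2.037 = 0.1897, so ω = 2 arcsin(0.1897) ≈ 21.9°.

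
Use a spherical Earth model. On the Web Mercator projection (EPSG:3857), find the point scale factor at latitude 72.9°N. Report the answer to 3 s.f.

The Mercator projection is conformal; its linear scale factor is the same in every direction and equals sec φ = 1/cos φ.
k = 1/cos 72.9° = 1/0.2940 = 3.401.

3.40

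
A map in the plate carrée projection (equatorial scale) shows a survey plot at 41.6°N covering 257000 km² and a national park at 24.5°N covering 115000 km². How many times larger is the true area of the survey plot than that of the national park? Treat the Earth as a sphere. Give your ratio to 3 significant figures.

On the plate carrée, areal scale = h·k = 1 × sec φ, so true area = apparent × cos φ.
True area of survey plot: 257000 × cos(41.6°) = 257000 × 0.7478 = 192200 km².
True area of national park: 115000 × cos(24.5°) = 115000 × 0.9100 = 104600 km².
Ratio = 192200 / 104600 ≈ 1.84.

1.84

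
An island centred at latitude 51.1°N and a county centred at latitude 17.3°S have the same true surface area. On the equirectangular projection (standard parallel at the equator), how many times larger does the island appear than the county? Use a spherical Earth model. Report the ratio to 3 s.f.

Plate carrée maps x = Rλ, y = Rφ. The meridian scale is h = 1 and the parallel scale is k = 1/cos φ = sec φ.
Areal scale at 51.1°: h·k = 1.000 × 1.592 = 1.592.
Areal scale at 17.3°: h·k = 1.000 × 1.047 = 1.047.
Ratio = 1.592/1.047 ≈ 1.52.

1.52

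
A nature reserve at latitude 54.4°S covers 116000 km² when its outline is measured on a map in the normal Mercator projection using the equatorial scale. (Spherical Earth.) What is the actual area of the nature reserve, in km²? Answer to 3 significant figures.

The Mercator projection is conformal; its linear scale factor is the same in every direction and equals sec φ = 1/cos φ.
Areal scale = k² = sec²φ = 1/cos²(54.4°) = 1/0.5821² = 2.951.
True area = apparent / (areal scale) = 116000 / 2.951 ≈ 39300 km².

39300 km²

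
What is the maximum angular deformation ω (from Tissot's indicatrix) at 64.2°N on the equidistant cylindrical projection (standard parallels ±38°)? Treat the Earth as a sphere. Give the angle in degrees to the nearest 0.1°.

With standard parallel φ₀ = 38°, the equirectangular projection gives x = Rλ cos φ₀, y = Rφ, so h = 1 and k = cos 38° / cos φ.
At 64.2°: h = 1.000, k = 1.811; principal scales a = 1.811, b = 1.000.
sin(ω/2) = (a − b)/(a + b) = 0.8106/2.811 = 0.2884, so ω = 2 arcsin(0.2884) ≈ 33.5°.

33.5°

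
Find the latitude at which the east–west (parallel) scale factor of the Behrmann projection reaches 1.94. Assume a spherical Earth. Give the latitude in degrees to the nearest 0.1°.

Behrmann is a cylindrical equal-area projection with standard parallels at ±30°. For cylindrical equal-area with standard parallel φ₀, h = cos φ / cos φ₀ and k = cos φ₀ / cos φ, so h·k = 1.
k = cos φ₀ / cos φ = 1.94  ⇒  cos φ = cos 30° / 1.94 = 0.4464.
φ = arccos(0.4464) ≈ 63.5°.

63.5°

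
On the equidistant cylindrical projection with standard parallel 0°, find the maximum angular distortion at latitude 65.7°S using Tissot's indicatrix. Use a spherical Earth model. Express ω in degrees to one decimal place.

49.3°

In the plate carrée (x = Rλ, y = Rφ), meridians are true-scale (h = 1) and parallels are stretched by k = sec φ.
At 65.7°: h = 1.000, k = 2.430; principal scales a = 2.430, b = 1.000.
sin(ω/2) = (a − b)/(a + b) = 1.430/3.430 = 0.4169, so ω = 2 arcsin(0.4169) ≈ 49.3°.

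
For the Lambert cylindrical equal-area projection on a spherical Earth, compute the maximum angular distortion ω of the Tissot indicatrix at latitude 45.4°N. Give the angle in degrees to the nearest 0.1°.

The Lambert cylindrical equal-area projection is the cylindrical equal-area projection with its standard parallel at the equator (φ₀ = 0). A cylindrical equal-area projection with standard parallel φ₀ has meridian scale h = cos φ / cos φ₀ and parallel scale k = cos φ₀ / cos φ (so areas are preserved, h·k = 1).
At 45.4°: h = 0.7022, k = 1.424; principal scales a = 1.424, b = 0.7022.
sin(ω/2) = (a − b)/(a + b) = 0.7220/2.126 = 0.3396, so ω = 2 arcsin(0.3396) ≈ 39.7°.

39.7°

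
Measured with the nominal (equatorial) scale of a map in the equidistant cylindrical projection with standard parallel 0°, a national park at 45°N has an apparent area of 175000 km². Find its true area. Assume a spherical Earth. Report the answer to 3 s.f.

124000 km²

Plate carrée maps x = Rλ, y = Rφ. The meridian scale is h = 1 and the parallel scale is k = 1/cos φ = sec φ.
Areal scale = h·k = 1 × sec φ; at 45°, h = 1.000, k = 1.414, so h·k = 1.414.
True area = apparent / (areal scale) = 175000 / 1.414 ≈ 124000 km².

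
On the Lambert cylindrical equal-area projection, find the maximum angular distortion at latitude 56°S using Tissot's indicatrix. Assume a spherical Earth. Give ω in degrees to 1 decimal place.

The Lambert cylindrical equal-area projection is the cylindrical equal-area projection with its standard parallel at the equator (φ₀ = 0). Cylindrical equal-area (φ₀ = 0°): h = cos φ / cos 0° along meridians, k = cos 0° / cos φ along parallels; h·k = 1.
At 56°: h = 0.5592, k = 1.788; principal scales a = 1.788, b = 0.5592.
sin(ω/2) = (a − b)/(a + b) = 1.229/2.347 = 0.5236, so ω = 2 arcsin(0.5236) ≈ 63.1°.

63.1°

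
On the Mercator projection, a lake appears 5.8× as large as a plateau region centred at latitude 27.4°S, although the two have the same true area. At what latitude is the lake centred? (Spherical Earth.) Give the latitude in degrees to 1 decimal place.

Mercator areal scale is sec²φ, so apparent-area ratio = sec²φ₁ / sec²φ₂ = cos²φ₂ / cos²φ₁.
cos²φ₂ / cos²φ₁ = 5.8  ⇒  cos φ₁ = cos 27.4° / √5.8 = 0.8878/2.408 = 0.3686.
φ₁ = arccos(0.3686) ≈ 68.4°.

68.4°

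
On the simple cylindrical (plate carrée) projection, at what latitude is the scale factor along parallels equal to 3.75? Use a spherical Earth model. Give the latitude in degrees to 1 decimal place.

Plate carrée: h = 1, k = sec φ along parallels.
sec φ = 3.75  ⇒  cos φ = 0.2667  ⇒  φ ≈ 74.5°.

74.5°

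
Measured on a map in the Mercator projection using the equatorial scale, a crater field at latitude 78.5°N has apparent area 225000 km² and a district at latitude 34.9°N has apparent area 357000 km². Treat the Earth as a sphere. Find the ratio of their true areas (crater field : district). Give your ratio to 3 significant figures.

Since Mercator area scale is 1/cos²φ, the true area equals the apparent area multiplied by cos²φ.
True area of crater field: 225000 × cos²(78.5°) = 225000 × 0.03975 = 8943 km².
True area of district: 357000 × cos²(34.9°) = 357000 × 0.6726 = 240100 km².
Ratio = 8943 / 240100 ≈ 0.0372.

0.0372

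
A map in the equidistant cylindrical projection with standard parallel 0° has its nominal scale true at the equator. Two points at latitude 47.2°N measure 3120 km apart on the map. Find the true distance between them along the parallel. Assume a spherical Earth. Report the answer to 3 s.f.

In the plate carrée (x = Rλ, y = Rφ), meridians are true-scale (h = 1) and parallels are stretched by k = sec φ.
Along the parallel at 47.2°, map distances are exaggerated by k = sec 47.2° = 1.472.
True distance = 3120 / 1.472 = 3120 × cos 47.2° ≈ 2120 km.

2120 km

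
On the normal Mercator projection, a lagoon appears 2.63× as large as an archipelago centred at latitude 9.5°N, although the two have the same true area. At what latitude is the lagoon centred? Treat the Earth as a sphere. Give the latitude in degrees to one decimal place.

For equal true areas on Mercator, apparent areas scale as sec²φ, so the ratio is cos²φ₂ / cos²φ₁.
cos²φ₂ / cos²φ₁ = 2.63  ⇒  cos φ₁ = cos 9.5° / √2.63 = 0.9863/1.622 = 0.6082.
φ₁ = arccos(0.6082) ≈ 52.5°.

52.5°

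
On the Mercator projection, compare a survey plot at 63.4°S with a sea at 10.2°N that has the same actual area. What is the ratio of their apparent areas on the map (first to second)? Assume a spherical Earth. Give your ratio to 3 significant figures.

Mercator areal scale is sec²φ.
At 63.4°: sec²(63.4°) = 1/0.4478² = 4.988.
At 10.2°: sec²(10.2°) = 1/0.9842² = 1.032.
Ratio = 4.988/1.032 = cos²(10.2°)/cos²(63.4°) ≈ 4.83.

4.83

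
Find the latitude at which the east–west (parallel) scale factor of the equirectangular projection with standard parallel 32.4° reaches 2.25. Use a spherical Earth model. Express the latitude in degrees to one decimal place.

68.0°

In the equirectangular projection with standard parallel φ₀ = 32.4° (x = Rλ cos φ₀, y = Rφ), meridians are true-scale (h = 1) and the parallel scale is k = cos φ₀ / cos φ.
k = cos φ₀ / cos φ = 2.25  ⇒  cos φ = cos 32.4° / 2.25 = 0.3753.
φ = arccos(0.3753) ≈ 68.0°.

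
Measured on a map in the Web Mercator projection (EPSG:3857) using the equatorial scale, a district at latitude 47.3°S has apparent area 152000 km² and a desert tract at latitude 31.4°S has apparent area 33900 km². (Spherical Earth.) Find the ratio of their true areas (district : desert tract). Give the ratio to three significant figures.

On Mercator the areal scale is sec²φ, so true area = apparent × cos²φ.
True area of district: 152000 × cos²(47.3°) = 152000 × 0.4599 = 69900 km².
True area of desert tract: 33900 × cos²(31.4°) = 33900 × 0.7285 = 24700 km².
Ratio = 69900 / 24700 ≈ 2.83.

2.83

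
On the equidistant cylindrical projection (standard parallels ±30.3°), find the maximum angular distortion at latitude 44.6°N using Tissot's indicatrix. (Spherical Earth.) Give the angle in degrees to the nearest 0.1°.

The equidistant cylindrical projection with φ₀ = 30.3° has h = 1 (meridians true) and k = cos φ₀ / cos φ along parallels.
At 44.6°: h = 1.000, k = 1.213; principal scales a = 1.213, b = 1.000.
sin(ω/2) = (a − b)/(a + b) = 0.2126/2.213 = 0.09608, so ω = 2 arcsin(0.09608) ≈ 11.0°.

11.0°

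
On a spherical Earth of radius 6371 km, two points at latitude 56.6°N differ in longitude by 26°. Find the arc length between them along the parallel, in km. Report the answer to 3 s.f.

Arc length along a parallel = R cos φ · Δλ (with Δλ in radians).
= 6371 × cos 56.6° × (26° × π/180) = 6371 × 0.5505 × 0.4538 ≈ 1590 km.

1590 km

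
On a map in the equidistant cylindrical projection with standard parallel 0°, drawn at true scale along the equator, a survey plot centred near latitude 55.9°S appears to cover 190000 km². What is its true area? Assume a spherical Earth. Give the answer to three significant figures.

107000 km²

In the plate carrée (x = Rλ, y = Rφ), meridians are true-scale (h = 1) and parallels are stretched by k = sec φ.
Areal scale = h·k = 1 × sec φ; at 55.9°, h = 1.000, k = 1.784, so h·k = 1.784.
True area = apparent / (areal scale) = 190000 / 1.784 ≈ 107000 km².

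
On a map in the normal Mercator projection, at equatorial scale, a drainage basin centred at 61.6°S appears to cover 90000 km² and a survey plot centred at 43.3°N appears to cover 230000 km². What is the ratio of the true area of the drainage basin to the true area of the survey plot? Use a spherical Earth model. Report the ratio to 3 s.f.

Mercator's areal exaggeration is sec²φ; hence true area = (apparent area) · cos²φ.
True area of drainage basin: 90000 × cos²(61.6°) = 90000 × 0.2262 = 20360 km².
True area of survey plot: 230000 × cos²(43.3°) = 230000 × 0.5297 = 121800 km².
Ratio = 20360 / 121800 ≈ 0.167.

0.167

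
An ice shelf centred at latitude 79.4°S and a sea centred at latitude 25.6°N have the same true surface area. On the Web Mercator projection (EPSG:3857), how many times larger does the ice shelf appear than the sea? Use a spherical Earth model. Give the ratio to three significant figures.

Mercator is conformal with k = sec φ, so areal scale = k² = sec²φ.
At 79.4°: sec²(79.4°) = 1/0.1840² = 29.55.
At 25.6°: sec²(25.6°) = 1/0.9018² = 1.230.
Ratio = 29.55/1.230 = cos²(25.6°)/cos²(79.4°) ≈ 24.0.

24.0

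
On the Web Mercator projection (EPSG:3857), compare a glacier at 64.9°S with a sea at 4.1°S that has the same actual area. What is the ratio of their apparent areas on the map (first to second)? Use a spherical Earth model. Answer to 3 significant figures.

Mercator areal scale is sec²φ.
At 64.9°: sec²(64.9°) = 1/0.4242² = 5.557.
At 4.1°: sec²(4.1°) = 1/0.9974² = 1.005.
Ratio = 5.557/1.005 = cos²(4.1°)/cos²(64.9°) ≈ 5.53.

5.53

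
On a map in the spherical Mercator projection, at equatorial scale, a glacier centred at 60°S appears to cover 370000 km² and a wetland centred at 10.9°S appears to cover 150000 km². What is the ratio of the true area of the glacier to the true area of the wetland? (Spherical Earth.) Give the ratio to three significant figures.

0.640

Since Mercator area scale is 1/cos²φ, the true area equals the apparent area multiplied by cos²φ.
True area of glacier: 370000 × cos²(60°) = 370000 × 0.2500 = 92500 km².
True area of wetland: 150000 × cos²(10.9°) = 150000 × 0.9642 = 144600 km².
Ratio = 92500 / 144600 ≈ 0.640.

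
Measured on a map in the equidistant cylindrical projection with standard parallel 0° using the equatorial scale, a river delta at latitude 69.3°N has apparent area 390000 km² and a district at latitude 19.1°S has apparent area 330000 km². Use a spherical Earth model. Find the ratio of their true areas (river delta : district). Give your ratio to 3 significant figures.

On the plate carrée, areal scale = h·k = 1 × sec φ, so true area = apparent × cos φ.
True area of river delta: 390000 × cos(69.3°) = 390000 × 0.3535 = 137900 km².
True area of district: 330000 × cos(19.1°) = 330000 × 0.9449 = 311800 km².
Ratio = 137900 / 311800 ≈ 0.442.

0.442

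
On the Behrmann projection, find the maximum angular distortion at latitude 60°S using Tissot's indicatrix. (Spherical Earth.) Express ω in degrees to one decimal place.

The Behrmann projection is cylindrical equal-area with φ₀ = 30°. Cylindrical equal-area (φ₀ = 30°): h = cos φ / cos 30° along meridians, k = cos 30° / cos φ along parallels; h·k = 1.
At 60°: h = 0.5774, k = 1.732; principal scales a = 1.732, b = 0.5774.
sin(ω/2) = (a − b)/(a + b) = 1.155/2.309 = 0.5000, so ω = 2 arcsin(0.5000) ≈ 60.0°.

60.0°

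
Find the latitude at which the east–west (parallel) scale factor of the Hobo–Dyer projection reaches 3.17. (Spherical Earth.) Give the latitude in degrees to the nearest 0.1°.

The Hobo–Dyer projection is cylindrical equal-area with φ₀ = 37.5°. For cylindrical equal-area with standard parallel φ₀, h = cos φ / cos φ₀ and k = cos φ₀ / cos φ, so h·k = 1.
k = cos φ₀ / cos φ = 3.17  ⇒  cos φ = cos 37.5° / 3.17 = 0.2503.
φ = arccos(0.2503) ≈ 75.5°.

75.5°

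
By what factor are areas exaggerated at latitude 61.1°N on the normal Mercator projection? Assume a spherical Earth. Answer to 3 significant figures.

4.28

The Mercator projection is conformal; its linear scale factor is the same in every direction and equals sec φ = 1/cos φ.
Areal scale = k² = sec²φ = 1/cos²(61.1°) = 1/0.4833² = 4.282.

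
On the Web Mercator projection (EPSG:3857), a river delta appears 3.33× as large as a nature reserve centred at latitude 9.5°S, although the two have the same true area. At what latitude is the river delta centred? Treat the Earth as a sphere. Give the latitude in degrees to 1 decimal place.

57.3°

Mercator areal scale is sec²φ, so apparent-area ratio = sec²φ₁ / sec²φ₂ = cos²φ₂ / cos²φ₁.
cos²φ₂ / cos²φ₁ = 3.33  ⇒  cos φ₁ = cos 9.5° / √3.33 = 0.9863/1.825 = 0.5405.
φ₁ = arccos(0.5405) ≈ 57.3°.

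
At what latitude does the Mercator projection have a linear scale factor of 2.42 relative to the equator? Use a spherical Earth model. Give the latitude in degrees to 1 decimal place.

Mercator scale is k = sec φ = 1/cos φ.
1/cos φ = 2.42  ⇒  cos φ = 0.4132  ⇒  φ = arccos(0.4132) ≈ 65.6°.

65.6°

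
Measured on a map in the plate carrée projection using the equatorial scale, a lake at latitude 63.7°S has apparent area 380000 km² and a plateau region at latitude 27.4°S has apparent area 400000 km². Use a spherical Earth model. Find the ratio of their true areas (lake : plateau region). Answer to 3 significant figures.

0.474

On the plate carrée, areal scale = h·k = 1 × sec φ, so true area = apparent × cos φ.
True area of lake: 380000 × cos(63.7°) = 380000 × 0.4431 = 168400 km².
True area of plateau region: 400000 × cos(27.4°) = 400000 × 0.8878 = 355100 km².
Ratio = 168400 / 355100 ≈ 0.474.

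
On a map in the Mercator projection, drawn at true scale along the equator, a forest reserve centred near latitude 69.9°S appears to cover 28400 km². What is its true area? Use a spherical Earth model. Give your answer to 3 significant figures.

3350 km²

For Mercator, h = k = sec φ (a conformal cylindrical projection has a single point scale, 1/cos φ).
Areal scale = k² = sec²φ = 1/cos²(69.9°) = 1/0.3437² = 8.467.
True area = apparent / (areal scale) = 28400 / 8.467 ≈ 3350 km².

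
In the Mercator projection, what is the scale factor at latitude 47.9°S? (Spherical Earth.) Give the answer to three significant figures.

1.49

For Mercator, h = k = sec φ (a conformal cylindrical projection has a single point scale, 1/cos φ).
k = 1/cos 47.9° = 1/0.6704 = 1.492.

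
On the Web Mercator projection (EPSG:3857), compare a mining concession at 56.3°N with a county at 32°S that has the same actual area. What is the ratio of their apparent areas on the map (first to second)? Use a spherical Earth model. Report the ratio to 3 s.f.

2.34

On Mercator, area is exaggerated by sec²φ = 1/cos²φ.
At 56.3°: sec²(56.3°) = 1/0.5548² = 3.248.
At 32°: sec²(32°) = 1/0.8480² = 1.390.
Ratio = 3.248/1.390 = cos²(32°)/cos²(56.3°) ≈ 2.34.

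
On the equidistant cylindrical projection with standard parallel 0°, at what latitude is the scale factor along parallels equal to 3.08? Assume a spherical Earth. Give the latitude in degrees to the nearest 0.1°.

71.1°

Plate carrée: h = 1, k = sec φ along parallels.
sec φ = 3.08  ⇒  cos φ = 0.3247  ⇒  φ ≈ 71.1°.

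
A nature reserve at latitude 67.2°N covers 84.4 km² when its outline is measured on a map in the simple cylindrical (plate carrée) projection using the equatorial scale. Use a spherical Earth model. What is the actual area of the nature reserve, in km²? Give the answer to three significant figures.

For the equirectangular projection with φ₀ = 0 (plate carrée), h = 1 along meridians and k = sec φ along parallels.
Areal scale = h·k = 1 × sec φ; at 67.2°, h = 1.000, k = 2.581, so h·k = 2.581.
True area = apparent / (areal scale) = 84.4 / 2.581 ≈ 32.7 km².

32.7 km²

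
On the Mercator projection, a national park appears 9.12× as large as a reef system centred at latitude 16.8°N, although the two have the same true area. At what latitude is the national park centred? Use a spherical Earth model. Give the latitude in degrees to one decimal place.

71.5°

Mercator areal scale is sec²φ, so apparent-area ratio = sec²φ₁ / sec²φ₂ = cos²φ₂ / cos²φ₁.
cos²φ₂ / cos²φ₁ = 9.12  ⇒  cos φ₁ = cos 16.8° / √9.12 = 0.9573/3.020 = 0.3170.
φ₁ = arccos(0.3170) ≈ 71.5°.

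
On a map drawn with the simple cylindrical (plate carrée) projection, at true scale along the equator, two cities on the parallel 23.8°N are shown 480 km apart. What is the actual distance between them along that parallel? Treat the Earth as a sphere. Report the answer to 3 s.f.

439 km

Plate carrée maps x = Rλ, y = Rφ. The meridian scale is h = 1 and the parallel scale is k = 1/cos φ = sec φ.
Along the parallel at 23.8°, map distances are exaggerated by k = sec 23.8° = 1.093.
True distance = 480 / 1.093 = 480 × cos 23.8° ≈ 439 km.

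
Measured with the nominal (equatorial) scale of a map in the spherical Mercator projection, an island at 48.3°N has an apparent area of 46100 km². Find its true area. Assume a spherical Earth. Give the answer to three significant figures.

Mercator is conformal, so the point scale is isotropic: h = k = sec φ = 1/cos φ.
Areal scale = k² = sec²φ = 1/cos²(48.3°) = 1/0.6652² = 2.260.
True area = apparent / (areal scale) = 46100 / 2.260 ≈ 20400 km².

20400 km²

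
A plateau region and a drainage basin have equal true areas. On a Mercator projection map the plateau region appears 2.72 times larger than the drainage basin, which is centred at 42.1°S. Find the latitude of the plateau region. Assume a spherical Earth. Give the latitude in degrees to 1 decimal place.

63.3°

On Mercator, (apparent₁)/(apparent₂) = sec²φ₁ / sec²φ₂ when true areas are equal.
cos²φ₂ / cos²φ₁ = 2.72  ⇒  cos φ₁ = cos 42.1° / √2.72 = 0.7420/1.649 = 0.4499.
φ₁ = arccos(0.4499) ≈ 63.3°.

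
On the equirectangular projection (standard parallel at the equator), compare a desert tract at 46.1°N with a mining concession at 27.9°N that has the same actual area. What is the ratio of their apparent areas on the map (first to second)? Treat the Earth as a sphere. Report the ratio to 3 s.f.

1.27

In the plate carrée (x = Rλ, y = Rφ), meridians are true-scale (h = 1) and parallels are stretched by k = sec φ.
Areal scale at 46.1°: h·k = 1.000 × 1.442 = 1.442.
Areal scale at 27.9°: h·k = 1.000 × 1.132 = 1.132.
Ratio = 1.442/1.132 ≈ 1.27.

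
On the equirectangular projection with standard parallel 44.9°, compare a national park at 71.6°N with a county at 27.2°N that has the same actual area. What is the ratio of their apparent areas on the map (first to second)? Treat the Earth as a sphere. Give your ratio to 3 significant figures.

2.82

In the equirectangular projection with standard parallel φ₀ = 44.9° (x = Rλ cos φ₀, y = Rφ), meridians are true-scale (h = 1) and the parallel scale is k = cos φ₀ / cos φ.
Areal scale at 71.6°: h·k = 1.000 × 2.244 = 2.244.
Areal scale at 27.2°: h·k = 1.000 × 0.7964 = 0.7964.
Ratio = 2.244/0.7964 ≈ 2.82.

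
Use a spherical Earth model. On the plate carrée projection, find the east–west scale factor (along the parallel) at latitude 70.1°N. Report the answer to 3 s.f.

2.94

For the equirectangular projection with φ₀ = 0 (plate carrée), h = 1 along meridians and k = sec φ along parallels.
k = 1/cos 70.1° = 1/0.3404 = 2.938.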